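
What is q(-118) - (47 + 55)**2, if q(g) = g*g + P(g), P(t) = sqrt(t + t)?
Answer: 3520 + 2*I*sqrt(59) ≈ 3520.0 + 15.362*I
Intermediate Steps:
P(t) = sqrt(2)*sqrt(t) (P(t) = sqrt(2*t) = sqrt(2)*sqrt(t))
q(g) = g**2 + sqrt(2)*sqrt(g) (q(g) = g*g + sqrt(2)*sqrt(g) = g**2 + sqrt(2)*sqrt(g))
q(-118) - (47 + 55)**2 = ((-118)**2 + sqrt(2)*sqrt(-118)) - (47 + 55)**2 = (13924 + sqrt(2)*(I*sqrt(118))) - 1*102**2 = (13924 + 2*I*sqrt(59)) - 1*10404 = (13924 + 2*I*sqrt(59)) - 10404 = 3520 + 2*I*sqrt(59)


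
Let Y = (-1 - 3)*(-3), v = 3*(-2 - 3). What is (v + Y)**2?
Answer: 9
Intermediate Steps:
v = -15 (v = 3*(-5) = -15)
Y = 12 (Y = -4*(-3) = 12)
(v + Y)**2 = (-15 + 12)**2 = (-3)**2 = 9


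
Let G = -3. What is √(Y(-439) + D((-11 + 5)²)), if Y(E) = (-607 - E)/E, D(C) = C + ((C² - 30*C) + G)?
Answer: √48061281/439 ≈ 15.792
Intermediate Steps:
D(C) = -3 + C² - 29*C (D(C) = C + ((C² - 30*C) - 3) = C + (-3 + C² - 30*C) = -3 + C² - 29*C)
Y(E) = (-607 - E)/E
√(Y(-439) + D((-11 + 5)²)) = √((-607 - 1*(-439))/(-439) + (-3 + ((-11 + 5)²)² - 29*(-11 + 5)²)) = √(-(-607 + 439)/439 + (-3 + ((-6)²)² - 29*(-6)²)) = √(-1/439*(-168) + (-3 + 36² - 29*36)) = √(168/439 + (-3 + 1296 - 1044)) = √(168/439 + 249) = √(109479/439) = √48061281/439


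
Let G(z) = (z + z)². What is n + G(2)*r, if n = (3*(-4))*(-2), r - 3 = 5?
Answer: 152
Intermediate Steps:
r = 8 (r = 3 + 5 = 8)
G(z) = 4*z² (G(z) = (2*z)² = 4*z²)
n = 24 (n = -12*(-2) = 24)
n + G(2)*r = 24 + (4*2²)*8 = 24 + (4*4)*8 = 24 + 16*8 = 24 + 128 = 152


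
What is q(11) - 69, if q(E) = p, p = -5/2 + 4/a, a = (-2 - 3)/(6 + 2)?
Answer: -779/10 ≈ -77.900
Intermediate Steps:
a = -5/8 ≈ -0.62500
p = -89/10 (p = -5/2 + 4/(-5/8) = -5*½ + 4*(-8/5) = -5/2 - 32/5 = -89/10 ≈ -8.9000)
q(E) = -89/10
q(11) - 69 = -89/10 - 69 = -779/10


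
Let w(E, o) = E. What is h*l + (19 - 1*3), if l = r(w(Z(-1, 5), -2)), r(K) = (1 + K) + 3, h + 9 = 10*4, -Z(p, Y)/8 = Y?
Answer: -1100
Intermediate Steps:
Z(p, Y) = -8*Y
h = 31 (h = -9 + 10*4 = -9 + 40 = 31)
r(K) = 4 + K
l = -36 (l = 4 - 8*5 = 4 - 40 = -36)
h*l + (19 - 1*3) = 31*(-36) + (19 - 1*3) = -1116 + (19 - 3) = -1116 + 16 = -1100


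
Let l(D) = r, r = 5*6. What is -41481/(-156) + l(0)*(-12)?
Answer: -4893/52 ≈ -94.096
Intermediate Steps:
r = 30
l(D) = 30
-41481/(-156) + l(0)*(-12) = -41481/(-156) + 30*(-12) = -41481*(-1)/156 - 360 = -99*(-419/156) - 360 = 13827/52 - 360 = -4893/52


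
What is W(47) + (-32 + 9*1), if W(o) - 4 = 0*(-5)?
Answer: -19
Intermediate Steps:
W(o) = 4 (W(o) = 4 + 0*(-5) = 4 + 0 = 4)
W(47) + (-32 + 9*1) = 4 + (-32 + 9*1) = 4 + (-32 + 9) = 4 - 23 = -19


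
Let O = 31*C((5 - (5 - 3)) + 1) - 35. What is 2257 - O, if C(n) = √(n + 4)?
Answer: 2292 - 62*√2 ≈ 2204.3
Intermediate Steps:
C(n) = √(4 + n)
O = -35 + 62*√2 (O = 31*√(4 + ((5 - (5 - 3)) + 1)) - 35 = 31*√(4 + ((5 - 1*2) + 1)) - 35 = 31*√(4 + ((5 - 2) + 1)) - 35 = 31*√(4 + (3 + 1)) - 35 = 31*√(4 + 4) - 35 = 31*√8 - 35 = 31*(2*√2) - 35 = 62*√2 - 35 = -35 + 62*√2 ≈ 52.681)
2257 - O = 2257 - (-35 + 62*√2) = 2257 + (35 - 62*√2) = 2292 - 62*√2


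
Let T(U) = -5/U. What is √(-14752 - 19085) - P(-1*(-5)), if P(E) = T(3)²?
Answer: -25/9 + I*√33837 ≈ -2.7778 + 183.95*I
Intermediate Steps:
P(E) = 25/9 (P(E) = (-5/3)² = 25/9)
√(-14752 - 19085) - P(-1*(-5)) = √(-14752 - 19085) - 1*25/9 = √(-33837) - 25/9 = I*√33837 - 25/9 = -25/9 + I*√33837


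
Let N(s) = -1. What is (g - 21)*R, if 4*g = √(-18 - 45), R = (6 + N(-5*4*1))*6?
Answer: -630 + 45*I*√7/2 ≈ -630.0 + 59.529*I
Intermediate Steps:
R = 30 (R = (6 - 1)*6 = 5*6 = 30)
g = 3*I*√7/4 (g = √(-18 - 45)/4 = √(-63)/4 = (3*I*√7)/4 = 3*I*√7/4 ≈ 1.9843*I)
(g - 21)*R = (3*I*√7/4 - 21)*30 = (-21 + 3*I*√7/4)*30 = -630 + 45*I*√7/2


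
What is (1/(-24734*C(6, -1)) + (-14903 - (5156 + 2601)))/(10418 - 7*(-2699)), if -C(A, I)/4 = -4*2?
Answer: -17935118081/23199304768 ≈ -0.77309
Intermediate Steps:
C(A, I) = 32 (C(A, I) = -(-16)*2 = -4*(-8) = 32)
(1/(-24734*C(6, -1)) + (-14903 - (5156 + 2601)))/(10418 - 7*(-2699)) = (1/(-24734*32) + (-14903 - (5156 + 2601)))/(10418 - 7*(-2699)) = (1/(-791488) + (-14903 - 1*7757))/(10418 + 18893) = (-1/791488 + (-14903 - 7757))/29311 = (-1/791488 - 22660)*(1/29311) = -17935118081/791488*1/29311 = -17935118081/23199304768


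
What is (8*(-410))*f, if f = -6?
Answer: 19680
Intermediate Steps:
(8*(-410))*f = (8*(-410))*(-6) = -3280*(-6) = 19680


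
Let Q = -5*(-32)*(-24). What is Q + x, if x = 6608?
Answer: 2768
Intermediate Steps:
Q = -3840 (Q = 160*(-24) = -3840)
Q + x = -3840 + 6608 = 2768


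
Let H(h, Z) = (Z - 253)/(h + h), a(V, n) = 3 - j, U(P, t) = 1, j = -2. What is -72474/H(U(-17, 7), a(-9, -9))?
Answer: 36237/62 ≈ 584.47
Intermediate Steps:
a(V, n) = 5 (a(V, n) = 3 - 1*(-2) = 3 + 2 = 5)
H(h, Z) = (-253 + Z)/(2*h) (H(h, Z) = (-253 + Z)/((2*h)) = (-253 + Z)*(1/(2*h)) = (-253 + Z)/(2*h))
-72474/H(U(-17, 7), a(-9, -9)) = -72474/((½)*(-253 + 5)/1) = -72474/((½)*1*(-248)) = -72474/(-124) = -72474*(-1)/124 = -1*(-36237/62) = 36237/62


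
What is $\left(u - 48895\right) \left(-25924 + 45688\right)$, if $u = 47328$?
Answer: $-30970188$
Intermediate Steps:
$\left(u - 48895\right) \left(-25924 + 45688\right) = \left(47328 - 48895\right) \left(-25924 + 45688\right) = \left(-1567\right) 19764 = -30970188$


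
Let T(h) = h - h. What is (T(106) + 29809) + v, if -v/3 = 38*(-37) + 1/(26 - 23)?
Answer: 34026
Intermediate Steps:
T(h) = 0
v = 4217 (v = -3*(38*(-37) + 1/(26 - 23)) = -3*(-1406 + 1/3) = -3*(-4217/3) = 4217)
(T(106) + 29809) + v = (0 + 29809) + 4217 = 29809 + 4217 = 34026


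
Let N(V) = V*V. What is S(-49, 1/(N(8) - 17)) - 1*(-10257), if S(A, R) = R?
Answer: 482080/47 ≈ 10257.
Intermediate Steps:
N(V) = V²
S(-49, 1/(N(8) - 17)) - 1*(-10257) = 1/(8² - 17) - 1*(-10257) = 1/(64 - 17) + 10257 = 1/47 + 10257 = 482080/47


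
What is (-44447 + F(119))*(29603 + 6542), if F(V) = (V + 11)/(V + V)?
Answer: -191175531560/119 ≈ -1.6065e+9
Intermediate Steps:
F(V) = (11 + V)/(2*V) (F(V) = (11 + V)/((2*V)) = (11 + V)*(1/(2*V)) = (11 + V)/(2*V))
(-44447 + F(119))*(29603 + 6542) = (-44447 + (½)*(11 + 119)/119)*(29603 + 6542) = (-44447 + (½)*(1/119)*130)*36145 = (-44447 + 65/119)*36145 = -5289128/119*36145 = -191175531560/119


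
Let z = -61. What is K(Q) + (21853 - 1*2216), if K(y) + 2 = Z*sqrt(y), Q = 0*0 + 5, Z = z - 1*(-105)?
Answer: 19635 + 44*sqrt(5) ≈ 19733.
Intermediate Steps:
Z = 44 (Z = -61 - 1*(-105) = -61 + 105 = 44)
Q = 5 (Q = 0 + 5 = 5)
K(y) = -2 + 44*sqrt(y)
K(Q) + (21853 - 1*2216) = (-2 + 44*sqrt(5)) + (21853 - 1*2216) = (-2 + 44*sqrt(5)) + (21853 - 2216) = (-2 + 44*sqrt(5)) + 19637 = 19635 + 44*sqrt(5)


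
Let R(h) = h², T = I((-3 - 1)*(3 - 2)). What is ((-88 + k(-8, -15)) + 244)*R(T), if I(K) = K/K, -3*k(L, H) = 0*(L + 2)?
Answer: 156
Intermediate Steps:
k(L, H) = 0 (k(L, H) = -0*(L + 2) = -0*(2 + L) = -⅓*0 = 0)
I(K) = 1
T = 1
((-88 + k(-8, -15)) + 244)*R(T) = ((-88 + 0) + 244)*1² = (-88 + 244)*1 = 156*1 = 156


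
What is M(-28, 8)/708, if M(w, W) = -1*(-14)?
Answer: 7/354 ≈ 0.019774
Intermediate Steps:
M(w, W) = 14
M(-28, 8)/708 = 14/708 = (1/708)*14 = 7/354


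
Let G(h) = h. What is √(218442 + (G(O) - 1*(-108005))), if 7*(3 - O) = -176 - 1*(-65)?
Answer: √15996827/7 ≈ 571.37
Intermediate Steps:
O = 132/7 (O = 3 - (-176 - 1*(-65))/7 = 3 - (-176 + 65)/7 = 3 - ⅐*(-111) = 3 + 111/7 = 132/7 ≈ 18.857)
√(218442 + (G(O) - 1*(-108005))) = √(218442 + (132/7 - 1*(-108005))) = √(218442 + (132/7 + 108005)) = √(218442 + 756167/7) = √(2285261/7) = √15996827/7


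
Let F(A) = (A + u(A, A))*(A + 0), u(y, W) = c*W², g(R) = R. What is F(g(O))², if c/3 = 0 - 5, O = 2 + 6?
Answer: 58003456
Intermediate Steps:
O = 8
c = -15 (c = 3*(0 - 5) = 3*(-5) = -15)
u(y, W) = -15*W²
F(A) = A*(A - 15*A²) (F(A) = (A - 15*A²)*(A + 0) = (A - 15*A²)*A = A*(A - 15*A²))
F(g(O))² = (8²*(1 - 15*8))² = (64*(1 - 120))² = (64*(-119))² = (-7616)² = 58003456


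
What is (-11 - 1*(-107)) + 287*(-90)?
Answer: -25734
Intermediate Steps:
(-11 - 1*(-107)) + 287*(-90) = (-11 + 107) - 25830 = 96 - 25830 = -25734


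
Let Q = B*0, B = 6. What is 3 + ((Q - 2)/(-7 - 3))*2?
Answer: 17/5 ≈ 3.4000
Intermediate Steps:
Q = 0 (Q = 6*0 = 0)
3 + ((Q - 2)/(-7 - 3))*2 = 3 + ((0 - 2)/(-7 - 3))*2 = 3 - 2/(-10)*2 = 3 - 2*(-⅒)*2 = 3 + (⅕)*2 = 3 + ⅖ = 17/5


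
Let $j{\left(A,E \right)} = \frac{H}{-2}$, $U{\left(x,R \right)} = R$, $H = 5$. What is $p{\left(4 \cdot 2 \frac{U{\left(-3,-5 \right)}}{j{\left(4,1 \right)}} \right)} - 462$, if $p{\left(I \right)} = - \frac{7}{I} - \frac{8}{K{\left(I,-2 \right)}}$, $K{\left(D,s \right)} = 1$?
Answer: $- \frac{7527}{16} \approx -470.44$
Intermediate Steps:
$j{\left(A,E \right)} = - \frac{5}{2}$ ($j{\left(A,E \right)} = \frac{5}{-2} = 5 \left(- \frac{1}{2}\right) = - \frac{5}{2}$)
$p{\left(I \right)} = -8 - \frac{7}{I}$ ($p{\left(I \right)} = - \frac{7}{I} - \frac{8}{1} = - \frac{7}{I} - 8 = -8 - \frac{7}{I}$)
$p{\left(4 \cdot 2 \frac{U{\left(-3,-5 \right)}}{j{\left(4,1 \right)}} \right)} - 462 = \left(-8 - \frac{7}{4 \cdot 2 \left(- \frac{5}{- \frac{5}{2}}\right)}\right) - 462 = \left(-8 - \frac{7}{8 \left(\left(-5\right) \left(- \frac{2}{5}\right)\right)}\right) - 462 = \left(-8 - \frac{7}{8 \cdot 2}\right) - 462 = \left(-8 - \frac{7}{16}\right) - 462 = - \frac{135}{16} - 462 = - \frac{7527}{16}$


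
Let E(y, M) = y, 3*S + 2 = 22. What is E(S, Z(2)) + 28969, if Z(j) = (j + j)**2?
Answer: 86927/3 ≈ 28976.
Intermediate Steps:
S = 20/3 (S = -2/3 + (1/3)*22 = -2/3 + 22/3 = 20/3 ≈ 6.6667)
Z(j) = 4*j**2 (Z(j) = (2*j)**2 = 4*j**2)
E(S, Z(2)) + 28969 = 20/3 + 28969 = 86927/3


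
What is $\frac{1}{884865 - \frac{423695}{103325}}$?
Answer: $\frac{20665}{18285650486} \approx 1.1301 \cdot 10^{-6}$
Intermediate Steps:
$\frac{1}{884865 - \frac{423695}{103325}} = \frac{1}{884865 - \frac{84739}{20665}} = \frac{1}{\frac{18285650486}{20665}} = \frac{20665}{18285650486}$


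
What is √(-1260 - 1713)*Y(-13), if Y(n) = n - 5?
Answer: -18*I*√2973 ≈ -981.45*I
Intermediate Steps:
Y(n) = -5 + n
√(-1260 - 1713)*Y(-13) = √(-1260 - 1713)*(-5 - 13) = √(-2973)*(-18) = (I*√2973)*(-18) = -18*I*√2973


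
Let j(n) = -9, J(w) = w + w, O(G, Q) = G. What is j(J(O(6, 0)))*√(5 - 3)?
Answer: -9*√2 ≈ -12.728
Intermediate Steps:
J(w) = 2*w
j(J(O(6, 0)))*√(5 - 3) = -9*√(5 - 3) = -9*√2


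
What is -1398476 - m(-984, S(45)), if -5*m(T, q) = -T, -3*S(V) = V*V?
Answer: -6991396/5 ≈ -1.3983e+6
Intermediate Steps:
S(V) = -V**2/3 (S(V) = -V*V/3 = -V**2/3)
m(T, q) = T/5 (m(T, q) = -(-1)*T/5 = T/5)
-1398476 - m(-984, S(45)) = -1398476 - (-984)/5 = -1398476 - 1*(-984/5) = -1398476 + 984/5 = -6991396/5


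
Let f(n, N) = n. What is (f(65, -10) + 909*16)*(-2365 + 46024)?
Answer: 637814331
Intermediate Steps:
(f(65, -10) + 909*16)*(-2365 + 46024) = (65 + 909*16)*(-2365 + 46024) = (65 + 14544)*43659 = 14609*43659 = 637814331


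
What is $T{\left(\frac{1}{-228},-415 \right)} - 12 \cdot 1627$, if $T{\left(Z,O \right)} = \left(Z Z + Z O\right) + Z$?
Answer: $- \frac{1014841223}{51984} \approx -19522.0$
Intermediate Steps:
$T{\left(Z,O \right)} = Z + Z^{2} + O Z$ ($T{\left(Z,O \right)} = \left(Z^{2} + O Z\right) + Z = Z + Z^{2} + O Z$)
$T{\left(\frac{1}{-228},-415 \right)} - 12 \cdot 1627 = \frac{1 - 415 + \frac{1}{-228}}{-228} - 12 \cdot 1627 = - \frac{1 - 415 - \frac{1}{228}}{228} - 19524 = \left(- \frac{1}{228}\right) \left(- \frac{94393}{228}\right) - 19524 = \frac{94393}{51984} - 19524 = - \frac{1014841223}{51984}$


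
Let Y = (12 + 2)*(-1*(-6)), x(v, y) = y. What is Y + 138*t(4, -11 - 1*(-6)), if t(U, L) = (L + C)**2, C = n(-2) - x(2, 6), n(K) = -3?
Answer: 27132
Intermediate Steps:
C = -9 (C = -3 - 1*6 = -3 - 6 = -9)
Y = 84 (Y = 14*6 = 84)
t(U, L) = (-9 + L)**2 (t(U, L) = (L - 9)**2 = (-9 + L)**2)
Y + 138*t(4, -11 - 1*(-6)) = 84 + 138*(-9 + (-11 - 1*(-6)))**2 = 84 + 138*(-9 + (-11 + 6))**2 = 84 + 138*(-9 - 5)**2 = 84 + 138*(-14)**2 = 84 + 138*196 = 84 + 27048 = 27132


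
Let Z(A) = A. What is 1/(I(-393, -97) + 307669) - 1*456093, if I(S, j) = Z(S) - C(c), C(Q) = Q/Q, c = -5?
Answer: -140145976574/307275 ≈ -4.5609e+5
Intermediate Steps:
C(Q) = 1
I(S, j) = -1 + S (I(S, j) = S - 1*1 = S - 1 = -1 + S)
1/(I(-393, -97) + 307669) - 1*456093 = 1/((-1 - 393) + 307669) - 1*456093 = 1/(-394 + 307669) - 456093 = 1/307275 - 456093 = -140145976574/307275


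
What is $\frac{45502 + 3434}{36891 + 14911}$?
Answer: $\frac{24468}{25901} \approx 0.94467$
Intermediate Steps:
$\frac{45502 + 3434}{36891 + 14911} = \frac{48936}{51802} = 48936 \cdot \frac{1}{51802} = \frac{24468}{25901}$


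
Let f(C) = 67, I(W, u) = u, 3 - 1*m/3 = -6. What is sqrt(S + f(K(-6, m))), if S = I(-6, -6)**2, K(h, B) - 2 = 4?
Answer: sqrt(103) ≈ 10.149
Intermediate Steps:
m = 27 (m = 9 - 3*(-6) = 9 + 18 = 27)
K(h, B) = 6 (K(h, B) = 2 + 4 = 6)
S = 36 (S = (-6)**2 = 36)
sqrt(S + f(K(-6, m))) = sqrt(36 + 67) = sqrt(103)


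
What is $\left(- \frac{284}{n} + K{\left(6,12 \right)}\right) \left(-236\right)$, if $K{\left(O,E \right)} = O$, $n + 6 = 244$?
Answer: $- \frac{134992}{119} \approx -1134.4$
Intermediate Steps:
$n = 238$ ($n = -6 + 244 = 238$)
$\left(- \frac{284}{n} + K{\left(6,12 \right)}\right) \left(-236\right) = \left(- \frac{284}{238} + 6\right) \left(-236\right) = \left(\left(-284\right) \frac{1}{238} + 6\right) \left(-236\right) = \left(- \frac{142}{119} + 6\right) \left(-236\right) = \frac{572}{119} \left(-236\right) = - \frac{134992}{119}$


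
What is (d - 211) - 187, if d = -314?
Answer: -712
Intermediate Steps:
(d - 211) - 187 = (-314 - 211) - 187 = -525 - 187 = -712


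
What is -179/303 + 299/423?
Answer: 4960/42723 ≈ 0.11610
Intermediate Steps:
-179/303 + 299/423 = 4960/42723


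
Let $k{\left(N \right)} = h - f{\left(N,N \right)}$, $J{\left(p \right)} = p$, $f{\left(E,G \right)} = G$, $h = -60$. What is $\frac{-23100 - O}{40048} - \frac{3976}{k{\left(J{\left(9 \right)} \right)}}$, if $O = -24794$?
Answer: $\frac{79673867}{1381656} \approx 57.665$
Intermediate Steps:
$k{\left(N \right)} = -60 - N$
$\frac{-23100 - O}{40048} - \frac{3976}{k{\left(J{\left(9 \right)} \right)}} = \frac{-23100 - -24794}{40048} - \frac{3976}{-60 - 9} = \left(-23100 + 24794\right) \frac{1}{40048} - \frac{3976}{-60 - 9} = 1694 \cdot \frac{1}{40048} - \frac{3976}{-69} = \frac{847}{20024} - - \frac{3976}{69} = \frac{847}{20024} + \frac{3976}{69} = \frac{79673867}{1381656}$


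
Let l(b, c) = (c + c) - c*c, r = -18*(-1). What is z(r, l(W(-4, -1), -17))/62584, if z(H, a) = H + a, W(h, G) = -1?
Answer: -305/62584 ≈ -0.0048734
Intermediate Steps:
r = 18
l(b, c) = -c² + 2*c (l(b, c) = 2*c - c² = -c² + 2*c)
z(r, l(W(-4, -1), -17))/62584 = (18 - 17*(2 - 1*(-17)))/62584 = (18 - 17*(2 + 17))*(1/62584) = (18 - 17*19)*(1/62584) = (18 - 323)*(1/62584) = -305*1/62584 = -305/62584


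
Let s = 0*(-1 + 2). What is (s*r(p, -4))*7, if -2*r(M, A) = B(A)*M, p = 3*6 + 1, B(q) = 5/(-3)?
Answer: 0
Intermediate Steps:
B(q) = -5/3 (B(q) = 5*(-1/3) = -5/3)
p = 19 (p = 18 + 1 = 19)
r(M, A) = 5*M/6 (r(M, A) = -(-5)*M/6 = 5*M/6)
s = 0 (s = 0*1 = 0)
(s*r(p, -4))*7 = (0*((5/6)*19))*7 = (0*(95/6))*7 = 0*7 = 0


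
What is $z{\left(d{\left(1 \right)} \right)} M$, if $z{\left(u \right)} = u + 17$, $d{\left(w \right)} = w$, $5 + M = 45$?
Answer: $720$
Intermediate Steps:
$M = 40$ ($M = -5 + 45 = 40$)
$z{\left(u \right)} = 17 + u$
$z{\left(d{\left(1 \right)} \right)} M = \left(17 + 1\right) 40 = 18 \cdot 40 = 720$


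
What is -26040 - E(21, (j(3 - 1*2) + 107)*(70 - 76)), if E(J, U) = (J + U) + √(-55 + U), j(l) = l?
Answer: -25413 - I*√703 ≈ -25413.0 - 26.514*I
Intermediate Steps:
E(J, U) = J + U + √(-55 + U)
-26040 - E(21, (j(3 - 1*2) + 107)*(70 - 76)) = -26040 - (21 + ((3 - 1*2) + 107)*(70 - 76) + √(-55 + ((3 - 1*2) + 107)*(70 - 76))) = -26040 - (21 + ((3 - 2) + 107)*(-6) + √(-55 + ((3 - 2) + 107)*(-6))) = -26040 - (21 + (1 + 107)*(-6) + √(-55 + (1 + 107)*(-6))) = -26040 - (21 + 108*(-6) + √(-55 + 108*(-6))) = -26040 - (21 - 648 + √(-55 - 648)) = -26040 - (21 - 648 + √(-703)) = -26040 - (21 - 648 + I*√703) = -26040 - (-627 + I*√703) = -26040 + (627 - I*√703) = -25413 - I*√703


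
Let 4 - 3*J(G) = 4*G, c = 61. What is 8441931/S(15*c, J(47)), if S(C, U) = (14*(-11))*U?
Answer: 25325793/28336 ≈ 893.77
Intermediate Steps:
J(G) = 4/3 - 4*G/3
S(C, U) = -154*U
8441931/S(15*c, J(47)) = 8441931/((-154*(4/3 - 4/3*47))) = 8441931/((-154*(4/3 - 188/3))) = 8441931/((-154*(-184/3))) = 8441931/(28336/3) = 8441931*(3/28336) = 25325793/28336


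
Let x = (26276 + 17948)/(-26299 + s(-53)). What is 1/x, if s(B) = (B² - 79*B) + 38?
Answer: -19265/44224 ≈ -0.43562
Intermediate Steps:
s(B) = 38 + B² - 79*B
x = -44224/19265 (x = (26276 + 17948)/(-26299 + (38 + (-53)² - 79*(-53))) = 44224/(-26299 + (38 + 2809 + 4187)) = 44224/(-26299 + 7034) = 44224/(-19265) = 44224*(-1/19265) = -44224/19265 ≈ -2.2956)
1/x = 1/(-44224/19265) = -19265/44224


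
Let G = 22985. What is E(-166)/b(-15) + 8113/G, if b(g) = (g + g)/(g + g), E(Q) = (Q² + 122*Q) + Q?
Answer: 164075043/22985 ≈ 7138.4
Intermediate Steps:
E(Q) = Q² + 123*Q
b(g) = 1 (b(g) = (2*g)/((2*g)) = (2*g)*(1/(2*g)) = 1)
E(-166)/b(-15) + 8113/G = -166*(123 - 166)/1 + 8113/22985 = -166*(-43)*1 + 8113*(1/22985) = 7138*1 + 8113/22985 = 7138 + 8113/22985 = 164075043/22985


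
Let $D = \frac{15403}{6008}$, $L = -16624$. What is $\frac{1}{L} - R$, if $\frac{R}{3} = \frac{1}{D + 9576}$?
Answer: $- \frac{357178987}{956678134864} \approx -0.00037335$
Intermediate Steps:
$D = \frac{15403}{6008}$ ($D = 15403 \cdot \frac{1}{6008} = \frac{15403}{6008} \approx 2.5637$)
$R = \frac{18024}{57548011}$ ($R = \frac{3}{\frac{15403}{6008} + 9576} = \frac{3}{\frac{57548011}{6008}} = 3 \cdot \frac{6008}{57548011} = \frac{18024}{57548011} \approx 0.0003132$)
$\frac{1}{L} - R = \frac{1}{-16624} - \frac{18024}{57548011} = - \frac{1}{16624} - \frac{18024}{57548011} = - \frac{357178987}{956678134864}$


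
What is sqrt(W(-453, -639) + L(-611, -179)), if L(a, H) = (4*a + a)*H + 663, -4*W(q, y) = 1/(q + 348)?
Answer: 11*sqrt(199546305)/210 ≈ 739.94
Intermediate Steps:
W(q, y) = -1/(4*(348 + q)) (W(q, y) = -1/(4*(q + 348)) = -1/(4*(348 + q)))
L(a, H) = 663 + 5*H*a (L(a, H) = (5*a)*H + 663 = 5*H*a + 663 = 663 + 5*H*a)
sqrt(W(-453, -639) + L(-611, -179)) = sqrt(-1/(1392 + 4*(-453)) + (663 + 5*(-179)*(-611))) = sqrt(-1/(1392 - 1812) + (663 + 546845)) = sqrt(-1/(-420) + 547508) = sqrt(-1*(-1/420) + 547508) = sqrt(1/420 + 547508) = sqrt(229953361/420) = 11*sqrt(199546305)/210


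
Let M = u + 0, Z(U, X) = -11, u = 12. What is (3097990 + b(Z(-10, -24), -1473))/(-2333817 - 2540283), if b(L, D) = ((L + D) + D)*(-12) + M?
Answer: -1566743/2437050 ≈ -0.64289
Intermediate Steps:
M = 12 (M = 12 + 0 = 12)
b(L, D) = 12 - 24*D - 12*L (b(L, D) = ((L + D) + D)*(-12) + 12 = ((D + L) + D)*(-12) + 12 = (L + 2*D)*(-12) + 12 = (-24*D - 12*L) + 12 = 12 - 24*D - 12*L)
(3097990 + b(Z(-10, -24), -1473))/(-2333817 - 2540283) = (3097990 + (12 - 24*(-1473) - 12*(-11)))/(-2333817 - 2540283) = (3097990 + (12 + 35352 + 132))/(-4874100) = (3097990 + 35496)*(-1/4874100) = 3133486*(-1/4874100) = -1566743/2437050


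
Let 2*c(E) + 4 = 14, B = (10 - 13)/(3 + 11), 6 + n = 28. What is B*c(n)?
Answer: -15/14 ≈ -1.0714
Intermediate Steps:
n = 22 (n = -6 + 28 = 22)
B = -3/14 ≈ -0.21429
c(E) = 5 (c(E) = -2 + (1/2)*14 = -2 + 7 = 5)
B*c(n) = -3/14*5 = -15/14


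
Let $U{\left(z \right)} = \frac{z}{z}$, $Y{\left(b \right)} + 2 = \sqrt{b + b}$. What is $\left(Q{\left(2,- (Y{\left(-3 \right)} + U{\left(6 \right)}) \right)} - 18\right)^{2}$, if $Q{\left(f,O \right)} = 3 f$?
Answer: $144$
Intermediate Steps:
$Y{\left(b \right)} = -2 + \sqrt{2} \sqrt{b}$ ($Y{\left(b \right)} = -2 + \sqrt{b + b} = -2 + \sqrt{2 b} = -2 + \sqrt{2} \sqrt{b}$)
$U{\left(z \right)} = 1$
$\left(Q{\left(2,- (Y{\left(-3 \right)} + U{\left(6 \right)}) \right)} - 18\right)^{2} = \left(3 \cdot 2 - 18\right)^{2} = \left(6 - 18\right)^{2} = \left(-12\right)^{2} = 144$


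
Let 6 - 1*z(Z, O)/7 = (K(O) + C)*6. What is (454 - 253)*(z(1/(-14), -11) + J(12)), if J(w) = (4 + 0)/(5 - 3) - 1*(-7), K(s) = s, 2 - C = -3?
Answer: 60903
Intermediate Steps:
C = 5 (C = 2 - 1*(-3) = 2 + 3 = 5)
J(w) = 9 (J(w) = 4/2 + 7 = 4*(½) + 7 = 2 + 7 = 9)
z(Z, O) = -168 - 42*O (z(Z, O) = 42 - 7*(O + 5)*6 = 42 - 7*(5 + O)*6 = 42 - 7*(30 + 6*O) = 42 + (-210 - 42*O) = -168 - 42*O)
(454 - 253)*(z(1/(-14), -11) + J(12)) = (454 - 253)*((-168 - 42*(-11)) + 9) = 201*((-168 + 462) + 9) = 201*(294 + 9) = 201*303 = 60903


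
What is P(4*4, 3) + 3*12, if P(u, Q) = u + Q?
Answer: 55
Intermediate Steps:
P(u, Q) = Q + u
P(4*4, 3) + 3*12 = (3 + 4*4) + 3*12 = (3 + 16) + 36 = 19 + 36 = 55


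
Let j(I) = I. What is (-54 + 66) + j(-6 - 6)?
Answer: 0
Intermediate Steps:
(-54 + 66) + j(-6 - 6) = (-54 + 66) + (-6 - 6) = 12 - 12 = 0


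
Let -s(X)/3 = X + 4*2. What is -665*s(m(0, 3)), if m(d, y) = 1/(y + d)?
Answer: 16625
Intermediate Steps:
m(d, y) = 1/(d + y)
s(X) = -24 - 3*X (s(X) = -3*(X + 4*2) = -3*(X + 8) = -3*(8 + X) = -24 - 3*X)
-665*s(m(0, 3)) = -665*(-24 - 3/(0 + 3)) = -665*(-24 - 3/3) = -665*(-24 - 3*⅓) = -665*(-24 - 1) = -665*(-25) = 16625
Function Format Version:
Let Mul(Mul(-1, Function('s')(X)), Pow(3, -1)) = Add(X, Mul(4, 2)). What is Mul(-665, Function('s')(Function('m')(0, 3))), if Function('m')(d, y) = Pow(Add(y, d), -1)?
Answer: 16625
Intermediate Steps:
Function('m')(d, y) = Pow(Add(d, y), -1)
Function('s')(X) = Add(-24, Mul(-3, X)) (Function('s')(X) = Mul(-3, Add(X, Mul(4, 2))) = Mul(-3, Add(X, 8)) = Mul(-3, Add(8, X)) = Add(-24, Mul(-3, X)))
Mul(-665, Function('s')(Function('m')(0, 3))) = Mul(-665, Add(-24, Mul(-3, Pow(Add(0, 3), -1)))) = Mul(-665, Add(-24, Mul(-3, Pow(3, -1)))) = Mul(-665, Add(-24, Mul(-3, Rational(1, 3)))) = Mul(-665, Add(-24, -1)) = Mul(-665, -25) = 16625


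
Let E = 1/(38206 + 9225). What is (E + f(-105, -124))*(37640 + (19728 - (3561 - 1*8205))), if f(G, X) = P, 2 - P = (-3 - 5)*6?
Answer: 147064620612/47431 ≈ 3.1006e+6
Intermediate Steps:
E = 1/47431 ≈ 2.1083e-5
P = 50 (P = 2 - (-3 - 5)*6 = 2 - (-8)*6 = 2 - 1*(-48) = 2 + 48 = 50)
f(G, X) = 50
(E + f(-105, -124))*(37640 + (19728 - (3561 - 1*8205))) = (1/47431 + 50)*(37640 + (19728 - (3561 - 1*8205))) = 2371551*(37640 + (19728 - (3561 - 8205)))/47431 = 2371551*(37640 + (19728 - 1*(-4644)))/47431 = 2371551*(37640 + (19728 + 4644))/47431 = 2371551*(37640 + 24372)/47431 = (2371551/47431)*62012 = 147064620612/47431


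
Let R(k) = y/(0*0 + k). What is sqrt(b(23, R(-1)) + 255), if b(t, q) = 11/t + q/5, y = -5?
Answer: sqrt(135677)/23 ≈ 16.015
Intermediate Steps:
R(k) = -5/k (R(k) = -5/(0*0 + k) = -5/(0 + k) = -5/k)
b(t, q) = 11/t + q/5 (b(t, q) = 11/t + q*(1/5) = 11/t + q/5)
sqrt(b(23, R(-1)) + 255) = sqrt((11/23 + (-5/(-1))/5) + 255) = sqrt((11*(1/23) + (-5*(-1))/5) + 255) = sqrt((11/23 + (1/5)*5) + 255) = sqrt((11/23 + 1) + 255) = sqrt(34/23 + 255) = sqrt(5899/23) = sqrt(135677)/23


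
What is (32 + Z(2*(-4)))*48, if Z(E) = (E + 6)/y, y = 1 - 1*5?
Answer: 1560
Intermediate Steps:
y = -4 (y = 1 - 5 = -4)
Z(E) = -3/2 - E/4 (Z(E) = (E + 6)/(-4) = (6 + E)*(-1/4) = -3/2 - E/4)
(32 + Z(2*(-4)))*48 = (32 + (-3/2 - (-4)/2))*48 = (32 + (-3/2 - 1/4*(-8)))*48 = (32 + (-3/2 + 2))*48 = (32 + 1/2)*48 = (65/2)*48 = 1560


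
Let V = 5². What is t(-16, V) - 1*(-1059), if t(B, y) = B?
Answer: 1043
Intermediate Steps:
V = 25
t(-16, V) - 1*(-1059) = -16 - 1*(-1059) = -16 + 1059 = 1043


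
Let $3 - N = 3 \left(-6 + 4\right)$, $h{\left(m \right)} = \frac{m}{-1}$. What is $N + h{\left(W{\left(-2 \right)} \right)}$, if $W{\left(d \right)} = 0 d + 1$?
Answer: $8$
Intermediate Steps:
$W{\left(d \right)} = 1$ ($W{\left(d \right)} = 0 + 1 = 1$)
$h{\left(m \right)} = - m$ ($h{\left(m \right)} = m \left(-1\right) = - m$)
$N = 9$ ($N = 3 - 3 \left(-6 + 4\right) = 3 - 3 \left(-2\right) = 3 - -6 = 3 + 6 = 9$)
$N + h{\left(W{\left(-2 \right)} \right)} = 9 - 1 = 8$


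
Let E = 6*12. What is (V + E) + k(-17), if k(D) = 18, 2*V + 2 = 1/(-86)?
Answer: 15307/172 ≈ 88.994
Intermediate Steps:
V = -173/172 (V = -1 + (½)/(-86) = -1 + (½)*(-1/86) = -1 - 1/172 = -173/172 ≈ -1.0058)
E = 72
(V + E) + k(-17) = (-173/172 + 72) + 18 = 12211/172 + 18 = 15307/172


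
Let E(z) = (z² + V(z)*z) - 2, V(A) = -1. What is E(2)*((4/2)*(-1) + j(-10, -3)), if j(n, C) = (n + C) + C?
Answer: 0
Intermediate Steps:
E(z) = -2 + z² - z (E(z) = (z² - z) - 2 = -2 + z² - z)
j(n, C) = n + 2*C (j(n, C) = (C + n) + C = n + 2*C)
E(2)*((4/2)*(-1) + j(-10, -3)) = (-2 + 2² - 1*2)*((4/2)*(-1) + (-10 + 2*(-3))) = (-2 + 4 - 2)*((4*(½))*(-1) + (-10 - 6)) = 0*(2*(-1) - 16) = 0*(-2 - 16) = 0*(-18) = 0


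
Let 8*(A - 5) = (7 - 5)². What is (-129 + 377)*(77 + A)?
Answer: 20460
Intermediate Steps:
A = 11/2 (A = 5 + (7 - 5)²/8 = 5 + (⅛)*2² = 5 + (⅛)*4 = 5 + ½ = 11/2 ≈ 5.5000)
(-129 + 377)*(77 + A) = (-129 + 377)*(77 + 11/2) = 248*(165/2) = 20460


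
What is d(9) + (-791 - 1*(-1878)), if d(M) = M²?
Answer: 1168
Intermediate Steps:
d(9) + (-791 - 1*(-1878)) = 9² + (-791 - 1*(-1878)) = 81 + (-791 + 1878) = 81 + 1087 = 1168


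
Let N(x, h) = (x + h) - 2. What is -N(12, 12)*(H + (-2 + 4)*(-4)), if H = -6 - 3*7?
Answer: 770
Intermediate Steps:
N(x, h) = -2 + h + x (N(x, h) = (h + x) - 2 = -2 + h + x)
H = -27 (H = -6 - 21 = -27)
-N(12, 12)*(H + (-2 + 4)*(-4)) = -(-2 + 12 + 12)*(-27 + (-2 + 4)*(-4)) = -22*(-27 + 2*(-4)) = -22*(-27 - 8) = -22*(-35) = -1*(-770) = 770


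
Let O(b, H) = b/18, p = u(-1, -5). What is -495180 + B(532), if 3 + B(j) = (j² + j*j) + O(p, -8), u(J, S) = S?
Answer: 1275565/18 ≈ 70865.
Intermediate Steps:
p = -5
O(b, H) = b/18 (O(b, H) = b*(1/18) = b/18)
B(j) = -59/18 + 2*j² (B(j) = -3 + ((j² + j*j) + (1/18)*(-5)) = -3 + ((j² + j²) - 5/18) = -3 + (2*j² - 5/18) = -3 + (-5/18 + 2*j²) = -59/18 + 2*j²)
-495180 + B(532) = -495180 + (-59/18 + 2*532²) = -495180 + (-59/18 + 2*283024) = -495180 + (-59/18 + 566048) = -495180 + 10188805/18 = 1275565/18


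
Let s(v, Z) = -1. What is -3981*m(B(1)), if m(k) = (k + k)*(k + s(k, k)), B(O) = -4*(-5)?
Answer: -3025560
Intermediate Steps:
B(O) = 20
m(k) = 2*k*(-1 + k) (m(k) = (k + k)*(k - 1) = (2*k)*(-1 + k) = 2*k*(-1 + k))
-3981*m(B(1)) = -7962*20*(-1 + 20) = -7962*20*19 = -3981*760 = -3025560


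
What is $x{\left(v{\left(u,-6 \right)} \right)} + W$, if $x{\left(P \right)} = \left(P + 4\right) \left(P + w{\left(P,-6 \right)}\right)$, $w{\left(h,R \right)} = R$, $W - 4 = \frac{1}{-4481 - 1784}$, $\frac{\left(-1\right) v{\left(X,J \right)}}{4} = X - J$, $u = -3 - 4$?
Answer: $- \frac{75181}{6265} \approx -12.0$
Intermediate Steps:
$u = -7$ ($u = -3 - 4 = -7$)
$v{\left(X,J \right)} = - 4 X + 4 J$ ($v{\left(X,J \right)} = - 4 \left(X - J\right) = - 4 X + 4 J$)
$W = \frac{25059}{6265}$ ($W = 4 + \frac{1}{-4481 - 1784} = 4 + \frac{1}{-6265} = 4 - \frac{1}{6265} = \frac{25059}{6265} \approx 3.9998$)
$x{\left(P \right)} = \left(-6 + P\right) \left(4 + P\right)$ ($x{\left(P \right)} = \left(P + 4\right) \left(P - 6\right) = \left(4 + P\right) \left(-6 + P\right) = \left(-6 + P\right) \left(4 + P\right)$)
$x{\left(v{\left(u,-6 \right)} \right)} + W = \left(-24 + \left(\left(-4\right) \left(-7\right) + 4 \left(-6\right)\right)^{2} - 2 \left(\left(-4\right) \left(-7\right) + 4 \left(-6\right)\right)\right) + \frac{25059}{6265} = \left(-24 + \left(28 - 24\right)^{2} - 2 \left(28 - 24\right)\right) + \frac{25059}{6265} = \left(-24 + 4^{2} - 8\right) + \frac{25059}{6265} = \left(-24 + 16 - 8\right) + \frac{25059}{6265} = -16 + \frac{25059}{6265} = - \frac{75181}{6265}$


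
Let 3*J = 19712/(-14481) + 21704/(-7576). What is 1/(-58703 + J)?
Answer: -41140521/2415129958480 ≈ -1.7035e-5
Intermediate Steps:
J = -57954217/41140521 (J = (19712/(-14481) + 21704/(-7576))/3 = (19712*(-1/14481) + 21704*(-1/7576))/3 = (-19712/14481 - 2713/947)/3 = (⅓)*(-57954217/13713507) = -57954217/41140521 ≈ -1.4087)
1/(-58703 + J) = 1/(-58703 - 57954217/41140521) = 1/(-2415129958480/41140521) = -41140521/2415129958480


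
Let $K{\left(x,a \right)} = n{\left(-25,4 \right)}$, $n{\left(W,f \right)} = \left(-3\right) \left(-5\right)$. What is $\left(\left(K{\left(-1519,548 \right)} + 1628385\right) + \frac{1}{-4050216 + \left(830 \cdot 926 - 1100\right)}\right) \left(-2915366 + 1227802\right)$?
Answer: $- \frac{2255263610416416509}{820684} \approx -2.748 \cdot 10^{12}$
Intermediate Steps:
$n{\left(W,f \right)} = 15$
$K{\left(x,a \right)} = 15$
$\left(\left(K{\left(-1519,548 \right)} + 1628385\right) + \frac{1}{-4050216 + \left(830 \cdot 926 - 1100\right)}\right) \left(-2915366 + 1227802\right) = \left(\left(15 + 1628385\right) + \frac{1}{-4050216 + \left(830 \cdot 926 - 1100\right)}\right) \left(-2915366 + 1227802\right) = \left(1628400 + \frac{1}{-4050216 + \left(768580 - 1100\right)}\right) \left(-1687564\right) = \left(1628400 + \frac{1}{-4050216 + 767480}\right) \left(-1687564\right) = \left(1628400 + \frac{1}{-3282736}\right) \left(-1687564\right) = \left(1628400 - \frac{1}{3282736}\right) \left(-1687564\right) = \frac{5345607302399}{3282736} \left(-1687564\right) = - \frac{2255263610416416509}{820684}$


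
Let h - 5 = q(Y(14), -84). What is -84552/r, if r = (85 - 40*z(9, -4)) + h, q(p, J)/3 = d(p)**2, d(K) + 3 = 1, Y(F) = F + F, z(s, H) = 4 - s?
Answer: -42276/151 ≈ -279.97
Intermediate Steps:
Y(F) = 2*F
d(K) = -2 (d(K) = -3 + 1 = -2)
q(p, J) = 12 (q(p, J) = 3*(-2)**2 = 3*4 = 12)
h = 17 (h = 5 + 12 = 17)
r = 302 (r = (85 - 40*(4 - 1*9)) + 17 = (85 - 40*(4 - 9)) + 17 = (85 - 40*(-5)) + 17 = (85 + 200) + 17 = 285 + 17 = 302)
-84552/r = -84552/302 = -84552*1/302 = -42276/151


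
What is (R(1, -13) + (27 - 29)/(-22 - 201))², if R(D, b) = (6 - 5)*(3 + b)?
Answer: 4963984/49729 ≈ 99.821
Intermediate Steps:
R(D, b) = 3 + b (R(D, b) = 1*(3 + b) = 3 + b)
(R(1, -13) + (27 - 29)/(-22 - 201))² = ((3 - 13) + (27 - 29)/(-22 - 201))² = (-10 - 2/(-223))² = (-10 - 2*(-1/223))² = (-10 + 2/223)² = (-2228/223)² = 4963984/49729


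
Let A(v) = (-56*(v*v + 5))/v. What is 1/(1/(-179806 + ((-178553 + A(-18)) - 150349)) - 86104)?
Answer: -4569160/393422952649 ≈ -1.1614e-5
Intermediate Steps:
A(v) = (-280 - 56*v**2)/v (A(v) = (-56*(v**2 + 5))/v = (-56*(5 + v**2))/v = (-280 - 56*v**2)/v)
1/(1/(-179806 + ((-178553 + A(-18)) - 150349)) - 86104) = 1/(1/(-179806 + ((-178553 + (-280/(-18) - 56*(-18))) - 150349)) - 86104) = 1/(1/(-179806 + ((-178553 + (-280*(-1/18) + 1008)) - 150349)) - 86104) = 1/(1/(-179806 + ((-178553 + (140/9 + 1008)) - 150349)) - 86104) = 1/(1/(-179806 + ((-178553 + 9212/9) - 150349)) - 86104) = 1/(1/(-179806 + (-1597765/9 - 150349)) - 86104) = 1/(1/(-179806 - 2950906/9) - 86104) = 1/(1/(-4569160/9) - 86104) = 1/(-9/4569160 - 86104) = 1/(-393422952649/4569160) = -4569160/393422952649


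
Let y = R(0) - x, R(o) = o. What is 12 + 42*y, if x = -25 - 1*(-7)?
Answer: 768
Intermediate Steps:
x = -18 (x = -25 + 7 = -18)
y = 18 (y = 0 - 1*(-18) = 0 + 18 = 18)
12 + 42*y = 12 + 42*18 = 12 + 756 = 768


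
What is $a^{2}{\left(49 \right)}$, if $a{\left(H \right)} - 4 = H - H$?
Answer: $16$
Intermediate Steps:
$a{\left(H \right)} = 4$ ($a{\left(H \right)} = 4 + \left(H - H\right) = 4 + 0 = 4$)
$a^{2}{\left(49 \right)} = 4^{2} = 16$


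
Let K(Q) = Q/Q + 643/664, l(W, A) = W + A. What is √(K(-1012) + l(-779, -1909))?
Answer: 5*I*√11842606/332 ≈ 51.827*I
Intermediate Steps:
l(W, A) = A + W
K(Q) = 1307/664 (K(Q) = 1 + 643*(1/664) = 1 + 643/664 = 1307/664)
√(K(-1012) + l(-779, -1909)) = √(1307/664 + (-1909 - 779)) = √(1307/664 - 2688) = √(-1783525/664) = 5*I*√11842606/332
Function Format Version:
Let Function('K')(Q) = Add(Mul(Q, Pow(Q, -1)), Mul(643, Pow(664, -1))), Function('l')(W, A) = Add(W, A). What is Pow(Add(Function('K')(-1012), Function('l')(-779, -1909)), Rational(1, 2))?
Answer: Mul(Rational(5, 332), I, Pow(11842606, Rational(1, 2))) ≈ Mul(51.827, I)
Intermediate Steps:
Function('l')(W, A) = Add(A, W)
Function('K')(Q) = Rational(1307, 664) (Function('K')(Q) = Add(1, Mul(643, Rational(1, 664))) = Add(1, Rational(643, 664)) = Rational(1307, 664))
Pow(Add(Function('K')(-1012), Function('l')(-779, -1909)), Rational(1, 2)) = Pow(Add(Rational(1307, 664), Add(-1909, -779)), Rational(1, 2)) = Pow(Add(Rational(1307, 664), -2688), Rational(1, 2)) = Pow(Rational(-1783525, 664), Rational(1, 2)) = Mul(Rational(5, 332), I, Pow(11842606, Rational(1, 2)))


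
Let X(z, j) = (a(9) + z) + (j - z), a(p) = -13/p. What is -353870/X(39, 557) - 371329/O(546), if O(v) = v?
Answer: -25682587/19500 ≈ -1317.1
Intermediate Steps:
X(z, j) = -13/9 + j (X(z, j) = (-13/9 + z) + (j - z) = -13/9 + j)
-353870/X(39, 557) - 371329/O(546) = -353870/(-13/9 + 557) - 371329/546 = -353870/5000/9 - 371329*1/546 = -353870*9/5000 - 53047/78 = -318483/500 - 53047/78 = -25682587/19500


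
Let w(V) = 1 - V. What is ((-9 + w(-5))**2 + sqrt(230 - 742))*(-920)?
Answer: -8280 - 14720*I*sqrt(2) ≈ -8280.0 - 20817.0*I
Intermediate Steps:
((-9 + w(-5))**2 + sqrt(230 - 742))*(-920) = ((-9 + (1 - 1*(-5)))**2 + sqrt(230 - 742))*(-920) = ((-9 + (1 + 5))**2 + sqrt(-512))*(-920) = ((-9 + 6)**2 + 16*I*sqrt(2))*(-920) = ((-3)**2 + 16*I*sqrt(2))*(-920) = (9 + 16*I*sqrt(2))*(-920) = -8280 - 14720*I*sqrt(2)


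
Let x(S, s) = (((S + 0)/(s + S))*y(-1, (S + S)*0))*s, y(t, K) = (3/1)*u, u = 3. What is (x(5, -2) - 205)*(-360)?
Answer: 84600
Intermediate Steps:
y(t, K) = 9 (y(t, K) = (3/1)*3 = (3*1)*3 = 3*3 = 9)
x(S, s) = 9*S*s/(S + s) (x(S, s) = (((S + 0)/(s + S))*9)*s = ((S/(S + s))*9)*s = (9*S/(S + s))*s = 9*S*s/(S + s))
(x(5, -2) - 205)*(-360) = (9*5*(-2)/(5 - 2) - 205)*(-360) = (9*5*(-2)/3 - 205)*(-360) = (9*5*(-2)*(1/3) - 205)*(-360) = (-30 - 205)*(-360) = -235*(-360) = 84600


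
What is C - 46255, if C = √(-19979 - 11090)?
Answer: -46255 + I*√31069 ≈ -46255.0 + 176.26*I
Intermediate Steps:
C = I*√31069 (C = √(-31069) = I*√31069 ≈ 176.26*I)
C - 46255 = I*√31069 - 46255 = -46255 + I*√31069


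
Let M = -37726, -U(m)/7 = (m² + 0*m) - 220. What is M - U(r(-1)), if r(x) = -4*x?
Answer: -39154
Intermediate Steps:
U(m) = 1540 - 7*m² (U(m) = -7*((m² + 0*m) - 220) = -7*((m² + 0) - 220) = -7*(m² - 220) = -7*(-220 + m²) = 1540 - 7*m²)
M - U(r(-1)) = -37726 - (1540 - 7*(-4*(-1))²) = -37726 - (1540 - 7*4²) = -37726 - (1540 - 7*16) = -37726 - (1540 - 112) = -37726 - 1*1428 = -37726 - 1428 = -39154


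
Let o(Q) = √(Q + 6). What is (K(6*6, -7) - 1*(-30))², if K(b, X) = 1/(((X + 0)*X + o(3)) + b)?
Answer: 6974881/7744 ≈ 900.68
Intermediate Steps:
o(Q) = √(6 + Q)
K(b, X) = 1/(3 + b + X²) (K(b, X) = 1/(((X + 0)*X + √(6 + 3)) + b) = 1/((X*X + √9) + b) = 1/((X² + 3) + b) = 1/((3 + X²) + b) = 1/(3 + b + X²))
(K(6*6, -7) - 1*(-30))² = (1/(3 + 6*6 + (-7)²) - 1*(-30))² = (1/(3 + 36 + 49) + 30)² = (1/88 + 30)² = (2641/88)² = 6974881/7744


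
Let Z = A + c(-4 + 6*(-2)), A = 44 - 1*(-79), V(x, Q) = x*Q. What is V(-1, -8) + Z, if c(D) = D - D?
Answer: 131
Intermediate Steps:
c(D) = 0
V(x, Q) = Q*x
A = 123 (A = 44 + 79 = 123)
Z = 123 (Z = 123 + 0 = 123)
V(-1, -8) + Z = -8*(-1) + 123 = 8 + 123 = 131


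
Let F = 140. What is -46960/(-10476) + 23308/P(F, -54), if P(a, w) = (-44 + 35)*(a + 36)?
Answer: -1179097/115236 ≈ -10.232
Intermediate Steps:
P(a, w) = -324 - 9*a (P(a, w) = -9*(36 + a) = -324 - 9*a)
-46960/(-10476) + 23308/P(F, -54) = -46960/(-10476) + 23308/(-324 - 9*140) = -46960*(-1/10476) + 23308/(-324 - 1260) = 11740/2619 + 23308/(-1584) = 11740/2619 + 23308*(-1/1584) = 11740/2619 - 5827/396 = -1179097/115236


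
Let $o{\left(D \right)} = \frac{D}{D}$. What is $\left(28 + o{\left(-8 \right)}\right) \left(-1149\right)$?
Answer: $-33321$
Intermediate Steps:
$o{\left(D \right)} = 1$
$\left(28 + o{\left(-8 \right)}\right) \left(-1149\right) = \left(28 + 1\right) \left(-1149\right) = 29 \left(-1149\right) = -33321$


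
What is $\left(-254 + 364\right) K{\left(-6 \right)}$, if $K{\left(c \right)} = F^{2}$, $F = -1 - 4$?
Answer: $2750$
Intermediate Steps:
$F = -5$
$K{\left(c \right)} = 25$ ($K{\left(c \right)} = \left(-5\right)^{2} = 25$)
$\left(-254 + 364\right) K{\left(-6 \right)} = \left(-254 + 364\right) 25 = 110 \cdot 25 = 2750$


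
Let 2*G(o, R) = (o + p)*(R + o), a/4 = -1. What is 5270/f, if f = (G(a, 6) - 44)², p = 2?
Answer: 2635/1058 ≈ 2.4905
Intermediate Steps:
a = -4 (a = 4*(-1) = -4)
G(o, R) = (2 + o)*(R + o)/2 (G(o, R) = ((o + 2)*(R + o))/2 = ((2 + o)*(R + o))/2 = (2 + o)*(R + o)/2)
f = 2116 (f = ((6 - 4 + (½)*(-4)² + (½)*6*(-4)) - 44)² = ((6 - 4 + (½)*16 - 12) - 44)² = ((6 - 4 + 8 - 12) - 44)² = (-2 - 44)² = (-46)² = 2116)
5270/f = 5270/2116 = 5270*(1/2116) = 2635/1058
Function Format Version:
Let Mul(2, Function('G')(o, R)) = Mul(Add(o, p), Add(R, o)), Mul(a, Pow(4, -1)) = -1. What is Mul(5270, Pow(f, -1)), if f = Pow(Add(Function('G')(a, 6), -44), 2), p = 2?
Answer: Rational(2635, 1058) ≈ 2.4905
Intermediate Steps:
a = -4 (a = Mul(4, -1) = -4)
Function('G')(o, R) = Mul(Rational(1, 2), Add(2, o), Add(R, o)) (Function('G')(o, R) = Mul(Rational(1, 2), Mul(Add(o, 2), Add(R, o))) = Mul(Rational(1, 2), Mul(Add(2, o), Add(R, o))) = Mul(Rational(1, 2), Add(2, o), Add(R, o)))
f = 2116 (f = Pow(Add(Add(6, -4, Mul(Rational(1, 2), Pow(-4, 2)), Mul(Rational(1, 2), 6, -4)), -44), 2) = Pow(Add(Add(6, -4, Mul(Rational(1, 2), 16), -12), -44), 2) = Pow(Add(Add(6, -4, 8, -12), -44), 2) = Pow(Add(-2, -44), 2) = Pow(-46, 2) = 2116)
Mul(5270, Pow(f, -1)) = Mul(5270, Pow(2116, -1)) = Mul(5270, Rational(1, 2116)) = Rational(2635, 1058)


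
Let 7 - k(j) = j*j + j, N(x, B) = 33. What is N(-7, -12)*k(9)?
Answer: -2739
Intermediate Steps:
k(j) = 7 - j - j**2 (k(j) = 7 - (j*j + j) = 7 - (j**2 + j) = 7 - (j + j**2) = 7 + (-j - j**2) = 7 - j - j**2)
N(-7, -12)*k(9) = 33*(7 - 1*9 - 1*9**2) = 33*(7 - 9 - 1*81) = 33*(7 - 9 - 81) = 33*(-83) = -2739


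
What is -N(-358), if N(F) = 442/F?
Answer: 221/179 ≈ 1.2346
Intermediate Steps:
-N(-358) = -442/(-358) = -442*(-1)/358 = -1*(-221/179) = 221/179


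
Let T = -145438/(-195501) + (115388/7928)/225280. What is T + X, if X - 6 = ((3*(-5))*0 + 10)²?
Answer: 9317914043595587/87292166184960 ≈ 106.74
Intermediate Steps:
T = 64944427989827/87292166184960 (T = -145438*(-1/195501) + (115388*(1/7928))*(1/225280) = 145438/195501 + (28847/1982)*(1/225280) = 145438/195501 + 28847/446504960 = 64944427989827/87292166184960 ≈ 0.74399)
X = 106 (X = 6 + ((3*(-5))*0 + 10)² = 6 + (-15*0 + 10)² = 6 + (0 + 10)² = 6 + 10² = 6 + 100 = 106)
T + X = 64944427989827/87292166184960 + 106 = 9317914043595587/87292166184960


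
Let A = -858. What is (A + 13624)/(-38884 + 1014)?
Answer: -6383/18935 ≈ -0.33710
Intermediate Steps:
(A + 13624)/(-38884 + 1014) = (-858 + 13624)/(-38884 + 1014) = 12766/(-37870) = 12766*(-1/37870) = -6383/18935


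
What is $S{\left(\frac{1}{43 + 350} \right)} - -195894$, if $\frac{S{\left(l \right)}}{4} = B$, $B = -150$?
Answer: $195294$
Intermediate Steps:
$S{\left(l \right)} = -600$ ($S{\left(l \right)} = 4 \left(-150\right) = -600$)
$S{\left(\frac{1}{43 + 350} \right)} - -195894 = -600 - -195894 = -600 + 195894 = 195294$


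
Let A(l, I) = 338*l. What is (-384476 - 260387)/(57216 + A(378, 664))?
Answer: -644863/184980 ≈ -3.4861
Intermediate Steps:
(-384476 - 260387)/(57216 + A(378, 664)) = (-384476 - 260387)/(57216 + 338*378) = -644863/(57216 + 127764) = -644863/184980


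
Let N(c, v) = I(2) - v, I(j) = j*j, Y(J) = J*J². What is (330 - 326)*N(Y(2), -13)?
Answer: 68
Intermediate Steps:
Y(J) = J³
I(j) = j²
N(c, v) = 4 - v (N(c, v) = 2² - v = 4 - v)
(330 - 326)*N(Y(2), -13) = (330 - 326)*(4 - 1*(-13)) = 4*(4 + 13) = 4*17 = 68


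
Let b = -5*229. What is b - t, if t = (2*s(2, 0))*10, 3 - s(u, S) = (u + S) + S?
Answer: -1165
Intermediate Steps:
s(u, S) = 3 - u - 2*S (s(u, S) = 3 - ((u + S) + S) = 3 - ((S + u) + S) = 3 - (u + 2*S) = 3 + (-u - 2*S) = 3 - u - 2*S)
t = 20 (t = (2*(3 - 1*2 - 2*0))*10 = (2*(3 - 2 + 0))*10 = (2*1)*10 = 2*10 = 20)
b = -1145
b - t = -1145 - 1*20 = -1145 - 20 = -1165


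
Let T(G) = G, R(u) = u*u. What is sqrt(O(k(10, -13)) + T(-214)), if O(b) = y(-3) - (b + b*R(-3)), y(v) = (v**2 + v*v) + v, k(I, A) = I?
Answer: I*sqrt(299) ≈ 17.292*I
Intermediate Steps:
R(u) = u**2
y(v) = v + 2*v**2 (y(v) = (v**2 + v**2) + v = 2*v**2 + v = v + 2*v**2)
O(b) = 15 - 10*b (O(b) = -3*(1 + 2*(-3)) - (b + b*(-3)**2) = -3*(1 - 6) - (b + b*9) = -3*(-5) - (b + 9*b) = 15 - 10*b)
sqrt(O(k(10, -13)) + T(-214)) = sqrt((15 - 10*10) - 214) = sqrt((15 - 100) - 214) = sqrt(-85 - 214) = sqrt(-299) = I*sqrt(299)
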